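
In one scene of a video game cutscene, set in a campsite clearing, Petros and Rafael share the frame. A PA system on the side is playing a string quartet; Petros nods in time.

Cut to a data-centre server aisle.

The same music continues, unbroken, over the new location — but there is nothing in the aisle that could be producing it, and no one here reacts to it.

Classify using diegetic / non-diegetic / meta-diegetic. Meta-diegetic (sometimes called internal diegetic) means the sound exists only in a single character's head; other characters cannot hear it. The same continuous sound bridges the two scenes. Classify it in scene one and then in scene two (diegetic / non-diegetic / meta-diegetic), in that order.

diegetic, non-diegetic

Scene one: a PA system is an on-screen source and Petros reacts to it → diegetic.
Scene two: there is no source in the aisle and no one hears it — it's now underscore → non-diegetic.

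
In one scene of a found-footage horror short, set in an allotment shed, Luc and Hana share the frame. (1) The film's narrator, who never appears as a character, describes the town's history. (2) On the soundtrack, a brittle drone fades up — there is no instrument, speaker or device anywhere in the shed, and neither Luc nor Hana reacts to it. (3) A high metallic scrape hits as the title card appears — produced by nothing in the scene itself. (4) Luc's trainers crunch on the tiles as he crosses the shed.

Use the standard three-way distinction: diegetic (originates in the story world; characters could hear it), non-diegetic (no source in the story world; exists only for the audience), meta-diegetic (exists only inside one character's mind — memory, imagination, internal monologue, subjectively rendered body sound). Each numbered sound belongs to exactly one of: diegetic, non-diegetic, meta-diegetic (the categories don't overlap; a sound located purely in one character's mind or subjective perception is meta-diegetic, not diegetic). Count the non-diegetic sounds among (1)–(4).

(1) commentary laid over the scene from outside the fiction → non-diegetic.
(2) it has no source in the story world and no character can hear it — it's underscore → non-diegetic.
(3) is non-diegetic: nothing in the scene produces it; it's an accent added for the audience.
(4) it's the physical sound of Luc moving in the space → diegetic.
Non-diegetic: (1), (2), (3) — that's 3.

3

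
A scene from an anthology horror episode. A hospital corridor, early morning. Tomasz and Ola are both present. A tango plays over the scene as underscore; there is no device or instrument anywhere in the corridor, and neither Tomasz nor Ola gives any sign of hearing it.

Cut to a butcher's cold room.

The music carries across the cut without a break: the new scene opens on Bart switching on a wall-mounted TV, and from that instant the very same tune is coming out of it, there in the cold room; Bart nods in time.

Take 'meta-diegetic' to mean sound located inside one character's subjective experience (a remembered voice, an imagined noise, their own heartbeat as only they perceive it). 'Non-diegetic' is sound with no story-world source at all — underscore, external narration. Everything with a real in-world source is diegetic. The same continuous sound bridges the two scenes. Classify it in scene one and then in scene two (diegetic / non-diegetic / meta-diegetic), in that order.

non-diegetic, diegetic

Scene one: there's no in-world source anywhere and no character hears it — underscore for the audience only → non-diegetic.
Scene two: once Bart turns on a wall-mounted TV, the music has a real source in the story world and Bart reacts to it → diegetic.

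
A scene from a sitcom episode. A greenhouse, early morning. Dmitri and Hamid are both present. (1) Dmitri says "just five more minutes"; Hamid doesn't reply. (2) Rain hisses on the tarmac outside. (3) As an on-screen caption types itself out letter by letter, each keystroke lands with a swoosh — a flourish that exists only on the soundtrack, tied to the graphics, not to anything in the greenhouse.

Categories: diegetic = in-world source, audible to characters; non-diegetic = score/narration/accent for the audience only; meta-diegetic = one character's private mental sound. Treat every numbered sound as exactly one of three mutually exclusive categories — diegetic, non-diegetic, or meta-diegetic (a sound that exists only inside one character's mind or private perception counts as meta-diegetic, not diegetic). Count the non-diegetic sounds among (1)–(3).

Sound (1): on-screen dialogue — Dmitri speaks and Hamid is there to hear, so diegetic.
Sound (2): ambient/room sound belonging to the story's physical space, so diegetic.
Sound (3): it accompanies on-screen graphics, not anything inside the story world, so non-diegetic.
Non-diegetic: (3) — that's 1.

1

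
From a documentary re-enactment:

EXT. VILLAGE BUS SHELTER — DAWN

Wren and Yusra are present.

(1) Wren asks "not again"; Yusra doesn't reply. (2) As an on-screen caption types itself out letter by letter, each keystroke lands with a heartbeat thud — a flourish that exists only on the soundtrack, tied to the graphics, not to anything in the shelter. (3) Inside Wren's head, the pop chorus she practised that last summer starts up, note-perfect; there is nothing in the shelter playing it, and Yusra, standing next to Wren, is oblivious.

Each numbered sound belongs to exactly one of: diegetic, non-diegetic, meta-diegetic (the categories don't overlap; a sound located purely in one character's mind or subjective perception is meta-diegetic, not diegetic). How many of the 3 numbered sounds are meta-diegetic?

(1) is diegetic: on-screen dialogue — Wren speaks and Yusra is there to hear.
(2) is non-diegetic: the caption isn't part of the story world, so neither is the sound tied to it.
Sound (3): the music is a memory playing inside Wren's mind alone; no real-world source, Yusra can't hear it, so meta-diegetic.
Meta-diegetic: (3) — that's 1.

1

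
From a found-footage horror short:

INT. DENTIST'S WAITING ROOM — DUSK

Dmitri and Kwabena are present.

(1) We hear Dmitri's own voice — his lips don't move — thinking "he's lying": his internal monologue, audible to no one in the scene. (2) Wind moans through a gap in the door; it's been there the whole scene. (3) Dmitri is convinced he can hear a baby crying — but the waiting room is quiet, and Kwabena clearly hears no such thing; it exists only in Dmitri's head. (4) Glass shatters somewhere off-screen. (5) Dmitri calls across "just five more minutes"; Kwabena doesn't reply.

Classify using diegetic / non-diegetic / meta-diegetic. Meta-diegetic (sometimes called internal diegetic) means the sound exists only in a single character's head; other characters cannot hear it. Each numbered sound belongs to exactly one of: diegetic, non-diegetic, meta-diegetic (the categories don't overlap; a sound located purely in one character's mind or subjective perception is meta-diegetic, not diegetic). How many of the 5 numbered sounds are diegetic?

3

(1) it's Dmitri's unspoken thought, heard only by the audience via his subjectivity → meta-diegetic.
(2) is diegetic: wind is part of the location's real environment.
(3) is meta-diegetic: subjective to Dmitri: the waiting room is silent and Kwabena hears nothing.
Sound (4): glass is a real object/event in the scene's world, so diegetic.
(5) on-screen dialogue — Dmitri speaks and Kwabena is there to hear → diegetic.
Diegetic: (2), (4), (5) — that's 3.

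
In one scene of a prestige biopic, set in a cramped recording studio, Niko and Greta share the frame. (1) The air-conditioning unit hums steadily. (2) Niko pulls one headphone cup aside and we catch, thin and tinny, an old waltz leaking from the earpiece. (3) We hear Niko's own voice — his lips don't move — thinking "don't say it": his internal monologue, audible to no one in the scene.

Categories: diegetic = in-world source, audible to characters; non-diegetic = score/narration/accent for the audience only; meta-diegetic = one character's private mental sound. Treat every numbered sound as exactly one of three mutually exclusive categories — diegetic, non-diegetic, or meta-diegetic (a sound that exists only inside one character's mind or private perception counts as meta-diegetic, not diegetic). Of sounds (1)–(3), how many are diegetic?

2

(1) is diegetic: ambient/room sound belonging to the story's physical space.
(2) is diegetic: the earpiece is a real device on Niko's head — source music.
Sound (3): internal monologue — inside Niko's mind, not spoken into the scene, so meta-diegetic.
Diegetic: (1), (2) — that's 2.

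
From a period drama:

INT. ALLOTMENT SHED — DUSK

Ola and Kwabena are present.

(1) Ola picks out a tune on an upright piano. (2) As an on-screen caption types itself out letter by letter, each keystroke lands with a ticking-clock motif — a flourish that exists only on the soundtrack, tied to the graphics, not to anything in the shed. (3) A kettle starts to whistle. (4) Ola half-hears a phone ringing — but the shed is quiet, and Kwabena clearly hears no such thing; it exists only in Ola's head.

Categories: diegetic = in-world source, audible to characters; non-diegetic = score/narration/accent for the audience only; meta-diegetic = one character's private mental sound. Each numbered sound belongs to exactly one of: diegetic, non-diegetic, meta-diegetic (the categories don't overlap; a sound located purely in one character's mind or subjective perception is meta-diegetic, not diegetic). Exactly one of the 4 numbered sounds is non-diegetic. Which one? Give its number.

Sound (1): Ola is producing the music live, in the story world, so diegetic.
Sound (2): the caption isn't part of the story world, so neither is the sound tied to it, so non-diegetic.
Sound (3): the sound comes from a kettle physically present in the location, so diegetic.
(4) is meta-diegetic: subjective to Ola: the shed is silent and Kwabena hears nothing.
Only (2) is non-diegetic.

2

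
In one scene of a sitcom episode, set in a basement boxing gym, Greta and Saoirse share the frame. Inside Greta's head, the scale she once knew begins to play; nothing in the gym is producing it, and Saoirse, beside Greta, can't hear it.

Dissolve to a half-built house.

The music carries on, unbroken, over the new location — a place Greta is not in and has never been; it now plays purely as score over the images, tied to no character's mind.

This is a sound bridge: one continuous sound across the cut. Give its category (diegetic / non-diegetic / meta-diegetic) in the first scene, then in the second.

meta-diegetic, non-diegetic

Scene one: the music exists only inside Greta's mind; Saoirse can't hear it → meta-diegetic.
Scene two: it's detached from Greta entirely and plays over unrelated images with no in-world source — conventional underscore → non-diegetic.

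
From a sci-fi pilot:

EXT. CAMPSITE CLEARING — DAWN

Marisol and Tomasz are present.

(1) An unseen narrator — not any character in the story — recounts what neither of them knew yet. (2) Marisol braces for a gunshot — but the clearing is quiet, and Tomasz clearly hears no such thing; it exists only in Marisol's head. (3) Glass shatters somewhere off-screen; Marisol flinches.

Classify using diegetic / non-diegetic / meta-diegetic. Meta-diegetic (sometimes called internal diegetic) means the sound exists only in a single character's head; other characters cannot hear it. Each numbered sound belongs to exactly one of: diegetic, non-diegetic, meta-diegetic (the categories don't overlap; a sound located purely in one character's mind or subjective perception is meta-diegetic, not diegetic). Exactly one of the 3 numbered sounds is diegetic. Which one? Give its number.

Sound (1): external voice-over — not a character, not heard by anyone in the scene, so non-diegetic.
(2) is meta-diegetic: the sound is imagined by Marisol; nothing in the story world is producing it and Tomasz can't hear it.
Sound (3): glass is a real object/event in the scene's world, so diegetic.
Only (3) is diegetic.

3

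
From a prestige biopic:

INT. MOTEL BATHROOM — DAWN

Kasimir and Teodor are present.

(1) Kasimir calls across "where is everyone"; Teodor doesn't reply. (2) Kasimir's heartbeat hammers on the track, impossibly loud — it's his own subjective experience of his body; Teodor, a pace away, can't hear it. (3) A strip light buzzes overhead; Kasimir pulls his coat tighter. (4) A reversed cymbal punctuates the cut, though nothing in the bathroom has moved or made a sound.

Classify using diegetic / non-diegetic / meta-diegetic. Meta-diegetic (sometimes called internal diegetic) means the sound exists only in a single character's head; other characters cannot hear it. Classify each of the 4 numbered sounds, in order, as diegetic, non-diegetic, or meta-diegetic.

(1) is diegetic: spoken by a character present in the story world.
(2) is meta-diegetic: a subjective body sound — Kasimir's private perception, inaudible to Teodor.
(3) is diegetic: a strip light is part of the location's real environment.
(4) is non-diegetic: nothing in the scene produces it; it's an accent added for the audience.

diegetic, meta-diegetic, diegetic, non-diegetic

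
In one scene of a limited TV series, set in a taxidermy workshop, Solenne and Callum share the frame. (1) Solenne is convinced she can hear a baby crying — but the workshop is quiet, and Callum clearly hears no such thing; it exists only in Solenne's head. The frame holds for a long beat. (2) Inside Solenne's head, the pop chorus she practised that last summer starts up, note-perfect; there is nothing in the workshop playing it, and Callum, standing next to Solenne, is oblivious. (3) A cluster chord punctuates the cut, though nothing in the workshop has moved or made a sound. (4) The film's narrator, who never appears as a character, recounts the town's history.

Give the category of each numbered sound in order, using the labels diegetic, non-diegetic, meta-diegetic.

meta-diegetic, meta-diegetic, non-diegetic, non-diegetic

(1) subjective to Solenne: the workshop is silent and Callum hears nothing → meta-diegetic.
(2) the music is a memory playing inside Solenne's mind alone; no real-world source, Callum can't hear it → meta-diegetic.
(3) is non-diegetic: it's a sound-design accent with no in-world source; no one in the scene can hear it.
(4) the narrator exists outside the story world, addressing only the audience → non-diegetic.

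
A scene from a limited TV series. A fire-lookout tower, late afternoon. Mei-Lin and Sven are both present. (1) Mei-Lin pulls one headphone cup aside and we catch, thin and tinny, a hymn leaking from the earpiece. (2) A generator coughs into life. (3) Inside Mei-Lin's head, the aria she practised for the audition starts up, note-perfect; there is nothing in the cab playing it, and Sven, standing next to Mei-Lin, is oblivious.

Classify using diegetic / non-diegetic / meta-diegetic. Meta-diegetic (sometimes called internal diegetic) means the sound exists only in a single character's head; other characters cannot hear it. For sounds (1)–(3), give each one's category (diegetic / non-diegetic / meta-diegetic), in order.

diegetic, diegetic, meta-diegetic

(1) the earpiece is a real device on Mei-Lin's head — source music → diegetic.
(2) an in-world source (a generator); characters could hear it → diegetic.
(3) the music is a memory playing inside Mei-Lin's mind alone; no real-world source, Sven can't hear it → meta-diegetic.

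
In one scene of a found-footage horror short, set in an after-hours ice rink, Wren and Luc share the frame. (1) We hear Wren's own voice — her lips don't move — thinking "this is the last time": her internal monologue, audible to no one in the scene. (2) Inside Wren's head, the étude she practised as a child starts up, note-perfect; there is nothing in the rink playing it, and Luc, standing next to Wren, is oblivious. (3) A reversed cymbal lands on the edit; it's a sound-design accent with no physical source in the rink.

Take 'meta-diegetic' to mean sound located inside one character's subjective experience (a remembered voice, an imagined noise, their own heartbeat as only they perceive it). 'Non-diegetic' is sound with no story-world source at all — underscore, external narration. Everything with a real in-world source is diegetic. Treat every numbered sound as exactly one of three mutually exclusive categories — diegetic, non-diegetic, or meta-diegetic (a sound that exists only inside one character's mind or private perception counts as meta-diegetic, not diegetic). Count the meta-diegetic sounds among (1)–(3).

2

(1) Wren's thought-voice: a private mental sound no other character can hear → meta-diegetic.
Sound (2): the music is a memory playing inside Wren's mind alone; no real-world source, Luc can't hear it, so meta-diegetic.
(3) is non-diegetic: an editorial stinger — it belongs to the cut, not the story world.
Meta-diegetic: (1), (2) — that's 2.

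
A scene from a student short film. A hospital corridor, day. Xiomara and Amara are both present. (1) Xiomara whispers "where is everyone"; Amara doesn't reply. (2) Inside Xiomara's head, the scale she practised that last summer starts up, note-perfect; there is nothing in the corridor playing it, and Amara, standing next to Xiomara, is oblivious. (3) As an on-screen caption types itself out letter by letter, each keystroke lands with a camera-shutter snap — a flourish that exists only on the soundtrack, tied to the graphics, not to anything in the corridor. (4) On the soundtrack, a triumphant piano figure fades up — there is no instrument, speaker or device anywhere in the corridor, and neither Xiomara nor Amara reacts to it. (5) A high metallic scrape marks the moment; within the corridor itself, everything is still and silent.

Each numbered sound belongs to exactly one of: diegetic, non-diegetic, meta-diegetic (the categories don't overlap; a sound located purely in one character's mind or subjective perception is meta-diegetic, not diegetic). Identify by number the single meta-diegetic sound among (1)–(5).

(1) on-screen dialogue — Xiomara speaks and Amara is there to hear → diegetic.
Sound (2): it lives in Xiomara's subjectivity, not in the corridor, so meta-diegetic.
(3) is non-diegetic: the caption isn't part of the story world, so neither is the sound tied to it.
Sound (4): nothing in the corridor produces it and the characters don't hear it — pure soundtrack, so non-diegetic.
(5) is non-diegetic: it's a sound-design accent with no in-world source; no one in the scene can hear it.
Only (2) is meta-diegetic.

2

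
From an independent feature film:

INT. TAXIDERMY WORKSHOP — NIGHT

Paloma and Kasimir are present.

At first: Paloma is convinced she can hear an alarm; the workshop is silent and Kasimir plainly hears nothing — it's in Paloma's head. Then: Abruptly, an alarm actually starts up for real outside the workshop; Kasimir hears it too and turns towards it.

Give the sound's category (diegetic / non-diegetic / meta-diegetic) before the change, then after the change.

Before the change: only Paloma 'hears' it — imagined, in her mind → meta-diegetic.
After the change: now there's a real external source and Kasimir hears it too — in the story world → diegetic.

meta-diegetic, diegetic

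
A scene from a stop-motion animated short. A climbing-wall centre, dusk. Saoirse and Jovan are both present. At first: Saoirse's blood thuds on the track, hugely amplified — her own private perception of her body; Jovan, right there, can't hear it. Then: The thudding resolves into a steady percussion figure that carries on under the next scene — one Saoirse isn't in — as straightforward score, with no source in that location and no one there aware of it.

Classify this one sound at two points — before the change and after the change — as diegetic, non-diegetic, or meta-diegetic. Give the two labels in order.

meta-diegetic, non-diegetic

Before the change: it's Saoirse's subjective body sound, inaudible to Jovan → meta-diegetic.
After the change: detached from Saoirse and playing as sourceless score over a scene she isn't in — for the audience only → non-diegetic.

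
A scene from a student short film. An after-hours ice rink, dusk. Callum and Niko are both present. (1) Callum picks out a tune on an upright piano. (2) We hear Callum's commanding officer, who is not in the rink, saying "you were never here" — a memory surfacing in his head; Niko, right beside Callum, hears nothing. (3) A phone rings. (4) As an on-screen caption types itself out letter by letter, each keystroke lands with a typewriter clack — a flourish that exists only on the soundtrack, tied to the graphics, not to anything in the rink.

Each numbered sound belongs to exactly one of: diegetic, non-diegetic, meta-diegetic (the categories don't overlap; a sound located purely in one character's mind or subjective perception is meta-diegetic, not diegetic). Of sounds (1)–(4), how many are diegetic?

Sound (1): a character is playing an upright piano on screen, so diegetic.
Sound (2): the voice is a memory playing only inside Callum's mind; Niko can't hear it, so meta-diegetic.
(3) is diegetic: an in-world source (a phone); characters could hear it.
(4) it accompanies on-screen graphics, not anything inside the story world → non-diegetic.
So 2 of the 4 are diegetic: (1), (3).

2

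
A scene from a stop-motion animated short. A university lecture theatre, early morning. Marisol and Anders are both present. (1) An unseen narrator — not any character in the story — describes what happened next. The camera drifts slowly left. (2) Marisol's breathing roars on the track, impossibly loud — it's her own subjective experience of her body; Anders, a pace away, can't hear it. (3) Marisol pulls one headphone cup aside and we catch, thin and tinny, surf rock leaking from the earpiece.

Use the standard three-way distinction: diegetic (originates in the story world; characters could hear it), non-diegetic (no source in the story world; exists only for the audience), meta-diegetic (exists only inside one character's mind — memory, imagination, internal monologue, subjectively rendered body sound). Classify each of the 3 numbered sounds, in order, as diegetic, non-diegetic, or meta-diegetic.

(1) is non-diegetic: the narrator exists outside the story world, addressing only the audience.
Sound (2): a subjective body sound — Marisol's private perception, inaudible to Anders, so meta-diegetic.
(3) the headphones are an on-screen source → diegetic.

non-diegetic, meta-diegetic, diegetic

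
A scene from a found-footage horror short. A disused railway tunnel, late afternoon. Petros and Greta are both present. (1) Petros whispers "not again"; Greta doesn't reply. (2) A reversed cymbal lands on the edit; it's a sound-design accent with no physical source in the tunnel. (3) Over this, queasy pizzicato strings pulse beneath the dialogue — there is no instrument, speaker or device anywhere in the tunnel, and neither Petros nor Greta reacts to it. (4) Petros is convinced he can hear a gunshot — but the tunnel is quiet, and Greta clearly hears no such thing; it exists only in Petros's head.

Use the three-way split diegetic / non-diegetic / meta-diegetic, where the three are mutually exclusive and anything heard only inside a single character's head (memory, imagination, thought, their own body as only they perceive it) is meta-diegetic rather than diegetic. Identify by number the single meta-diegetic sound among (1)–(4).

Sound (1): on-screen dialogue — Petros speaks and Greta is there to hear, so diegetic.
(2) is non-diegetic: it's a sound-design accent with no in-world source; no one in the scene can hear it.
(3) nothing in the tunnel produces it and the characters don't hear it — pure soundtrack → non-diegetic.
(4) Petros alone 'hears' it — an imagined sound, not present in the space → meta-diegetic.
Only (4) is meta-diegetic.

4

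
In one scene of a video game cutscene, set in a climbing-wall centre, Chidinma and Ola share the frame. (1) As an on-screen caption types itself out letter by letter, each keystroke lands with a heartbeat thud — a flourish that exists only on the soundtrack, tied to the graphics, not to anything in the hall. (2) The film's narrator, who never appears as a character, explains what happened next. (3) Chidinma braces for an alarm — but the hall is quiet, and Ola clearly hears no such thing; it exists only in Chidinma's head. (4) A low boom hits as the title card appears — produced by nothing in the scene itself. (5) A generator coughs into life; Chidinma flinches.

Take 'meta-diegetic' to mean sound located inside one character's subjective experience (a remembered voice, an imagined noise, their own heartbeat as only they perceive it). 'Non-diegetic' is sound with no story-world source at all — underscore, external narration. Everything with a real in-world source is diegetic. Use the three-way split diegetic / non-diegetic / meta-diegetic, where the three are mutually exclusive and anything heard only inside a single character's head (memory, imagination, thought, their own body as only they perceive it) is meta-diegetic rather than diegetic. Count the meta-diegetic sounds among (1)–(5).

(1) the caption isn't part of the story world, so neither is the sound tied to it → non-diegetic.
(2) the narrator exists outside the story world, addressing only the audience → non-diegetic.
(3) subjective to Chidinma: the hall is silent and Ola hears nothing → meta-diegetic.
(4) is non-diegetic: an editorial stinger — it belongs to the cut, not the story world.
Sound (5): the sound comes from a generator physically present in the location, so diegetic.
So 1 of the 5 is meta-diegetic: (3).

1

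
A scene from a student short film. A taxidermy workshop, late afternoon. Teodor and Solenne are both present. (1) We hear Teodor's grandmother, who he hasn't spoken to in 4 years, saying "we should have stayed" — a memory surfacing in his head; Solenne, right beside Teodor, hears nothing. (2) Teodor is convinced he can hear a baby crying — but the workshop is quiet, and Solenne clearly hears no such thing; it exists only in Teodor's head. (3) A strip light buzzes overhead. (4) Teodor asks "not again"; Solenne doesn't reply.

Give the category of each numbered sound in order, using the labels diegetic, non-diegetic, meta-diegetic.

meta-diegetic, meta-diegetic, diegetic, diegetic

Sound (1): it's Teodor's recollection rendered as sound; the other character can't hear it, so meta-diegetic.
(2) the sound is imagined by Teodor; nothing in the story world is producing it and Solenne can't hear it → meta-diegetic.
Sound (3): ambient/room sound belonging to the story's physical space, so diegetic.
(4) Teodor is a character speaking aloud in the scene → diegetic.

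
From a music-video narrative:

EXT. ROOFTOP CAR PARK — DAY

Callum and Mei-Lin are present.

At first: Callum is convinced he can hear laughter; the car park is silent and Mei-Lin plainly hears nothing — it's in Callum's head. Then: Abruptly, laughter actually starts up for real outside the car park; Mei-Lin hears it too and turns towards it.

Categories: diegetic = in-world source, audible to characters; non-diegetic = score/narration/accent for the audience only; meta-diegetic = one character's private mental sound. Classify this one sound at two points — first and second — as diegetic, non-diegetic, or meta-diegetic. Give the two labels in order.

meta-diegetic, diegetic

First: only Callum 'hears' it — imagined, in his mind → meta-diegetic.
Second: now there's a real external source and Mei-Lin hears it too — in the story world → diegetic.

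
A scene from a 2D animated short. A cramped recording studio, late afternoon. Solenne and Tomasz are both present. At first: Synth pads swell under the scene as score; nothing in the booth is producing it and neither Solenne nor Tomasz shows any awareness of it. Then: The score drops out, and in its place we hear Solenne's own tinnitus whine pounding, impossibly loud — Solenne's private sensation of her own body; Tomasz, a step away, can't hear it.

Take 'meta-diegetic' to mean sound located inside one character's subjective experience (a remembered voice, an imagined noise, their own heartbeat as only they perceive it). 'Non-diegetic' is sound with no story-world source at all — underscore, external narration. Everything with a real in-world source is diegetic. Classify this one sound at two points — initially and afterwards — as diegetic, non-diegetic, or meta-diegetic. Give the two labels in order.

non-diegetic, meta-diegetic

Initially: underscore with no in-world source, inaudible to the characters → non-diegetic.
Afterwards: the body sound is Solenne's subjective perception alone — Tomasz can't hear it → meta-diegetic.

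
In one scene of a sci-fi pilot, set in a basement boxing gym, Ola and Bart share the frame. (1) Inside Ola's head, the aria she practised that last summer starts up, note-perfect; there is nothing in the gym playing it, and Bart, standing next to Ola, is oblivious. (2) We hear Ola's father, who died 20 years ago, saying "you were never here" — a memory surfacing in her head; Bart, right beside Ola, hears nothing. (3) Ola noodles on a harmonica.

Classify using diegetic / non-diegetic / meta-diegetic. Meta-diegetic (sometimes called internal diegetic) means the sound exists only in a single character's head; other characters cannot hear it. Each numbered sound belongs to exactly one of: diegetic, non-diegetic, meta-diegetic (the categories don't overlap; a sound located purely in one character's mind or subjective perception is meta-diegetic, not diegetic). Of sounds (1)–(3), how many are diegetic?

1

(1) the music is a memory playing inside Ola's mind alone; no real-world source, Bart can't hear it → meta-diegetic.
(2) it's Ola's recollection rendered as sound; the other character can't hear it → meta-diegetic.
Sound (3): Ola is producing the music live, in the story world, so diegetic.
Diegetic: (3) — that's 1.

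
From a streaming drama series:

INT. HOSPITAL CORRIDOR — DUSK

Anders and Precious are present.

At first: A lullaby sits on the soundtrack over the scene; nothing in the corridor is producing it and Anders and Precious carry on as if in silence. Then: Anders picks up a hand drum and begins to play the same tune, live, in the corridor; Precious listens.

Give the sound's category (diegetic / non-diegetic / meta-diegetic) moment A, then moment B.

non-diegetic, diegetic

Moment A: no in-world source exists and no character can hear it — underscore → non-diegetic.
Moment B: a hand drum is now a real source in the story world and the characters hear it → diegetic.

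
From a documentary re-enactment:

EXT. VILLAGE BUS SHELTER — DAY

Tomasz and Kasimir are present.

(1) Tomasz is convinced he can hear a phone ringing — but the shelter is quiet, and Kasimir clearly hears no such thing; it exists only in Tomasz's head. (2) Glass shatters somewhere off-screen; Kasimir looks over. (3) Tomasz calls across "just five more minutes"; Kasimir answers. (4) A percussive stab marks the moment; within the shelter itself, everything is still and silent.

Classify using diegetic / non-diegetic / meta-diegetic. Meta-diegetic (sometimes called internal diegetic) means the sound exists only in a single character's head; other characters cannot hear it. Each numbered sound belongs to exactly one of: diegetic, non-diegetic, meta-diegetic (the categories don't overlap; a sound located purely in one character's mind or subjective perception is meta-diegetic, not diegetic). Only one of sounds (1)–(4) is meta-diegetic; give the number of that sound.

(1) is meta-diegetic: subjective to Tomasz: the shelter is silent and Kasimir hears nothing.
Sound (2): an in-world source (glass); characters could hear it, so diegetic.
(3) on-screen dialogue — Tomasz speaks and Kasimir is there to hear → diegetic.
(4) is non-diegetic: an editorial stinger — it belongs to the cut, not the story world.
Only (1) is meta-diegetic.

1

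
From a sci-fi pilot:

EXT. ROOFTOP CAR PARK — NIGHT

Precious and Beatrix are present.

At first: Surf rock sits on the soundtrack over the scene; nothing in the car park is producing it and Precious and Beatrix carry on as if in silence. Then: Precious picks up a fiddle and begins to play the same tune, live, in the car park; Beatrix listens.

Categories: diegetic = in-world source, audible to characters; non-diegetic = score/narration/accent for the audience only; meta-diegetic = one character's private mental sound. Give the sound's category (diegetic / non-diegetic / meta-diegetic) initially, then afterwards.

non-diegetic, diegetic

Initially: no in-world source exists and no character can hear it — underscore → non-diegetic.
Afterwards: a fiddle is now a real source in the story world and the characters hear it → diegetic.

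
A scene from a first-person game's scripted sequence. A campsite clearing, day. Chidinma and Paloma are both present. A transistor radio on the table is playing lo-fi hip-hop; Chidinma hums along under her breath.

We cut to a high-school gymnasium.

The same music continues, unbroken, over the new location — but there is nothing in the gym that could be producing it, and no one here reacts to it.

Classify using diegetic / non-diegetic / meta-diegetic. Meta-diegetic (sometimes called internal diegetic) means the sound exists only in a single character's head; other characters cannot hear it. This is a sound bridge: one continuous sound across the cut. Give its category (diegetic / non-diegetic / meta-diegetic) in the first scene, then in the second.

diegetic, non-diegetic

Scene one: a transistor radio is an on-screen source and Chidinma reacts to it → diegetic.
Scene two: there is no source in the gym and no one hears it — it's now underscore → non-diegetic.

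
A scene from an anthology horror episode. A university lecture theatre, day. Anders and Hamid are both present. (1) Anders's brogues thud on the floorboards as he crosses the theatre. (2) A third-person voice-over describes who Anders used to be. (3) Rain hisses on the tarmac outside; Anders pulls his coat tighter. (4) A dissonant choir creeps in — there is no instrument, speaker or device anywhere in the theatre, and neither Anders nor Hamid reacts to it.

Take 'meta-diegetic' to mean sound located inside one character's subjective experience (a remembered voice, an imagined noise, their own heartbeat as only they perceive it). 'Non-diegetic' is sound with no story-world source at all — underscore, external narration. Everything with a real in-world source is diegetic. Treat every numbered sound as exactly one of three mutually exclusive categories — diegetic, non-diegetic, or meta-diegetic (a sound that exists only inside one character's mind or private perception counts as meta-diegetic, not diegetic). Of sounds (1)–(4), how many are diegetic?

(1) Anders's footsteps are produced in the story world → diegetic.
(2) is non-diegetic: commentary laid over the scene from outside the fiction.
(3) rain is part of the location's real environment → diegetic.
(4) is non-diegetic: nothing in the theatre produces it and the characters don't hear it — pure soundtrack.
So 2 of the 4 are diegetic: (1), (3).

2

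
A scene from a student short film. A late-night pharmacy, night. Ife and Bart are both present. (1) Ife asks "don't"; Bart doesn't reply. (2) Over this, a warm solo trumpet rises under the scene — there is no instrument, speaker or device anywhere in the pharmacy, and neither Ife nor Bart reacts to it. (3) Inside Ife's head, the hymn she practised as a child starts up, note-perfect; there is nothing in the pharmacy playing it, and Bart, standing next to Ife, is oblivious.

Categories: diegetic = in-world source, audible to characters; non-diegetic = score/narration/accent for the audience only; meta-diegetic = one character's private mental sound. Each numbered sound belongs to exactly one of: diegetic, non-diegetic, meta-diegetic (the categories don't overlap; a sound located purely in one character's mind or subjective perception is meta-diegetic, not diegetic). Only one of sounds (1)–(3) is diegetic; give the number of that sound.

(1) is diegetic: Ife is a character speaking aloud in the scene.
(2) is non-diegetic: score with no on-screen or off-screen source; it exists for the audience alone.
(3) remembered music, private to Ife — Bart is oblivious because it isn't in the room → meta-diegetic.
Only (1) is diegetic.

1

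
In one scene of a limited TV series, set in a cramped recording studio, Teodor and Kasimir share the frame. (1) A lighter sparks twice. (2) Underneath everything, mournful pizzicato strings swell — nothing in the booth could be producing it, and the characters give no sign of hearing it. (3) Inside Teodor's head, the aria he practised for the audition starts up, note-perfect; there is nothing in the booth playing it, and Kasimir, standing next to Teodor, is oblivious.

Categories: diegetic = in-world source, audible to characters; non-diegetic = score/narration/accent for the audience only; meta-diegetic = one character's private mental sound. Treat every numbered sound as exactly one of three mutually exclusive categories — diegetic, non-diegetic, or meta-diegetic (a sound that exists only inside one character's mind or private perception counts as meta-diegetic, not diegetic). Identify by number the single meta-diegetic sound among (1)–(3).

Sound (1): the sound comes from a lighter physically present in the location, so diegetic.
(2) is non-diegetic: nothing in the booth produces it and the characters don't hear it — pure soundtrack.
Sound (3): remembered music, private to Teodor — Kasimir is oblivious because it isn't in the room, so meta-diegetic.
Only (3) is meta-diegetic.

3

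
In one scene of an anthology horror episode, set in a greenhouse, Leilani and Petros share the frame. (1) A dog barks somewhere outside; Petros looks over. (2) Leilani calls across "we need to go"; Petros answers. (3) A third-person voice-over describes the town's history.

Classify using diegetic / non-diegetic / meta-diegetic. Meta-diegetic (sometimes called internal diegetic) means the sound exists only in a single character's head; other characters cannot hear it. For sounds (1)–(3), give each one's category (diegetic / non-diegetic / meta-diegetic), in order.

diegetic, diegetic, non-diegetic

Sound (1): an in-world source (a dog); characters could hear it, so diegetic.
Sound (2): Leilani is a character speaking aloud in the scene, so diegetic.
Sound (3): commentary laid over the scene from outside the fiction, so non-diegetic.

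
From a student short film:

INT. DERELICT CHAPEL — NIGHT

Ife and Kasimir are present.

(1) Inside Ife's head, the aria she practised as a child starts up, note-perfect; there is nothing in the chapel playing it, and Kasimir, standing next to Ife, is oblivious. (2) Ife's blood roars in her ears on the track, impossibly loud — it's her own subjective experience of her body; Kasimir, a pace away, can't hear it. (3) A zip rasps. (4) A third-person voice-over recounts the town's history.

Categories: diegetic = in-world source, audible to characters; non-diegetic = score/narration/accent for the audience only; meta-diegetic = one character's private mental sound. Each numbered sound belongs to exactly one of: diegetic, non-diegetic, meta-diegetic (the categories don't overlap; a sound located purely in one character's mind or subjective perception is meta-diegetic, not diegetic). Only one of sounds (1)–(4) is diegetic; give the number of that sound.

Sound (1): it lives in Ife's subjectivity, not in the chapel, so meta-diegetic.
(2) is meta-diegetic: point-of-audition from inside Ife's body; not a sound in the room.
Sound (3): the sound comes from a zip physically present in the location, so diegetic.
(4) external voice-over — not a character, not heard by anyone in the scene → non-diegetic.
Only (3) is diegetic.

3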